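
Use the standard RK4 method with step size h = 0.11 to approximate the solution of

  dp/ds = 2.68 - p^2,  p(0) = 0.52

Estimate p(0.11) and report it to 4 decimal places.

0.7682

RK4: k1 = f(s_n, p_n); k2 = f(s_n + h/2, p_n + (h/2)·k1); k3 = f(s_n + h/2, p_n + (h/2)·k2); k4 = f(s_n + h, p_n + h·k3); p_{n+1} = p_n + (h/6)·(k1 + 2k2 + 2k3 + k4).
s=0.000000, p=0.520000:
  k1 = f(0.000000, 0.520000) = 2.409600
  k2 = f(0.055000, 0.652528) = 2.254207
  k3 = f(0.055000, 0.643981) = 2.265288
  k4 = f(0.110000, 0.769182) = 2.088360
  p ← 0.520000 + (0.11/6)·(k1 + 2k2 + 2k3 + k4) = 0.768177
p(0.11) ≈ 0.7682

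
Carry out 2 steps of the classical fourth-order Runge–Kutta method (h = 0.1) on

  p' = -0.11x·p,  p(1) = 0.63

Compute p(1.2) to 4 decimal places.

RK4: k1 = f(x_n, p_n); k2 = f(x_n + h/2, p_n + (h/2)·k1); k3 = f(x_n + h/2, p_n + (h/2)·k2); k4 = f(x_n + h, p_n + h·k3); p_{n+1} = p_n + (h/6)·(k1 + 2k2 + 2k3 + k4).
x=1.000000, p=0.630000:
  k1 = f(1.000000, 0.630000) = -0.069300
  k2 = f(1.050000, 0.626535) = -0.072365
  k3 = f(1.050000, 0.626382) = -0.072347
  k4 = f(1.100000, 0.622765) = -0.075355
  p ← 0.630000 + (0.1/6)·(k1 + 2k2 + 2k3 + k4) = 0.622765
x=1.100000, p=0.622765:
  k1 = f(1.100000, 0.622765) = -0.075355
  k2 = f(1.150000, 0.618998) = -0.078303
  k3 = f(1.150000, 0.618850) = -0.078285
  k4 = f(1.200000, 0.614937) = -0.081172
  p ← 0.622765 + (0.1/6)·(k1 + 2k2 + 2k3 + k4) = 0.614937
p(1.2) ≈ 0.6149

0.6149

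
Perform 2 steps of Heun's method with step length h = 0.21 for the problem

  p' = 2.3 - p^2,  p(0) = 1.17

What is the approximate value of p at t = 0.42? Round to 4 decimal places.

1.3994

Heun: k1 = f(t_n, p_n); k2 = f(t_n + h, p_n + h·k1); p_{n+1} = p_n + (h/2)·(k1 + k2).
t=0.000000, p=1.170000:
  k1 = f(0.000000, 1.170000) = 0.931100
  k2 = f(0.210000, 1.365531) = 0.435325
  p ← 1.170000 + (0.21/2)·(0.931100 + 0.435325) = 1.313475
t=0.210000, p=1.313475:
  k1 = f(0.210000, 1.313475) = 0.574784
  k2 = f(0.420000, 1.434179) = 0.243130
  p ← 1.313475 + (0.21/2)·(0.574784 + 0.243130) = 1.399356
p(0.42) ≈ 1.3994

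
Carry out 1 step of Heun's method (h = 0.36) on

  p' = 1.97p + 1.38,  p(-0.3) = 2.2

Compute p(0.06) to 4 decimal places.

Heun: k1 = f(t_n, p_n); k2 = f(t_n + h, p_n + h·k1); p_{n+1} = p_n + (h/2)·(k1 + k2).
t=-0.300000, p=2.200000:
  k1 = f(-0.300000, 2.200000) = 5.714000
  k2 = f(0.060000, 4.257040) = 9.766369
  p ← 2.200000 + (0.36/2)·(5.714000 + 9.766369) = 4.986466
p(0.06) ≈ 4.9865

4.9865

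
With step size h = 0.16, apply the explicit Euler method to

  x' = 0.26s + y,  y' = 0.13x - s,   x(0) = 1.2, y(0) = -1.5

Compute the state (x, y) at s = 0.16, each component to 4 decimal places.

Euler on (x,y): x_{n+1} = x_n + h·x', y_{n+1} = y_n + h·y'.
0.000000: (1.200000, -1.500000); f=(-1.500000, 0.156000) → (0.960000, -1.475040)
(x(0.16), y(0.16)) ≈ (0.9600, -1.4750)

0.9600, -1.4750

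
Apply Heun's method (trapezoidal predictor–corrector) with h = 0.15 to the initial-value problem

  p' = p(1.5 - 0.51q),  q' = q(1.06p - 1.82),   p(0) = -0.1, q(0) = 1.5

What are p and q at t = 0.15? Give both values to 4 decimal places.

-0.1135, 1.1283

Heun on (p,q): k1 = f(t_n, state_n); k2 = f(t_n + h, state_n + h·k1); state_{n+1} = state_n + (h/2)·(k1 + k2).
0.000000: (-0.100000, 1.500000)
  k1 = (-0.073500, -2.889000)
  predictor → (-0.111025, 1.066650)
  k2 = (-0.106141, -2.066833)
  → (-0.113473, 1.128313)
(p(0.15), q(0.15)) ≈ (-0.1135, 1.1283)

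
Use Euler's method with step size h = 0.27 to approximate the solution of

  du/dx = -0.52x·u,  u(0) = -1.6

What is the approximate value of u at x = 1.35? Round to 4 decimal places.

Euler: u_{n+1} = u_n + h·f(x_n, u_n).
x=0.000000, u=-1.600000: f=0.000000 → u ← -1.600000 + 0.27·0.000000 = -1.600000
x=0.270000, u=-1.600000: f=0.224640 → u ← -1.600000 + 0.27·0.224640 = -1.539347
x=0.540000, u=-1.539347: f=0.432249 → u ← -1.539347 + 0.27·0.432249 = -1.422640
x=0.810000, u=-1.422640: f=0.599216 → u ← -1.422640 + 0.27·0.599216 = -1.260852
x=1.080000, u=-1.260852: f=0.708094 → u ← -1.260852 + 0.27·0.708094 = -1.069666
u(1.35) ≈ -1.0697

-1.0697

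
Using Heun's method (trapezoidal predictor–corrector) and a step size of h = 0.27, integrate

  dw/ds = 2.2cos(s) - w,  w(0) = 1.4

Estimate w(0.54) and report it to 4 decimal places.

1.6717

Heun: k1 = f(s_n, w_n); k2 = f(s_n + h, w_n + h·k1); w_{n+1} = w_n + (h/2)·(k1 + k2).
s=0.000000, w=1.400000:
  k1 = f(0.000000, 1.400000) = 0.800000
  k2 = f(0.270000, 1.616000) = 0.504296
  w ← 1.400000 + (0.27/2)·(0.800000 + 0.504296) = 1.576080
s=0.270000, w=1.576080:
  k1 = f(0.270000, 1.576080) = 0.544216
  k2 = f(0.540000, 1.723018) = 0.163941
  w ← 1.576080 + (0.27/2)·(0.544216 + 0.163941) = 1.671681
w(0.54) ≈ 1.6717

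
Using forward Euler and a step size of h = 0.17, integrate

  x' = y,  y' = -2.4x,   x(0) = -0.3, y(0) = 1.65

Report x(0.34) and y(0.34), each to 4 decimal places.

Euler on (x,y): x_{n+1} = x_n + h·x', y_{n+1} = y_n + h·y'.
0.000000: (-0.300000, 1.650000); f=(1.650000, 0.720000) → (-0.019500, 1.772400)
0.170000: (-0.019500, 1.772400); f=(1.772400, 0.046800) → (0.281808, 1.780356)
(x(0.34), y(0.34)) ≈ (0.2818, 1.7804)

0.2818, 1.7804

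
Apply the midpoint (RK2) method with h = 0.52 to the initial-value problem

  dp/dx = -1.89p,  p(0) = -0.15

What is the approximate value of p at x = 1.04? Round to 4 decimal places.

-0.0375

Midpoint: k1 = f(x_n, p_n); k2 = f(x_n + h/2, p_n + (h/2)·k1); p_{n+1} = p_n + h·k2.
x=0.000000, p=-0.150000:
  k1 = f(0.000000, -0.150000) = 0.283500
  k2 = f(0.260000, -0.076290) = 0.144188
  p ← -0.150000 + 0.52·0.144188 = -0.075022
x=0.520000, p=-0.075022:
  k1 = f(0.520000, -0.075022) = 0.141792
  k2 = f(0.780000, -0.038156) = 0.072115
  p ← -0.075022 + 0.52·0.072115 = -0.037522
p(1.04) ≈ -0.0375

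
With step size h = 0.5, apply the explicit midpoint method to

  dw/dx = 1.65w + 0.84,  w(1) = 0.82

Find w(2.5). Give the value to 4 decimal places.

12.9842

Midpoint: k1 = f(x_n, w_n); k2 = f(x_n + h/2, w_n + (h/2)·k1); w_{n+1} = w_n + h·k2.
x=1.000000, w=0.820000:
  k1 = f(1.000000, 0.820000) = 2.193000
  k2 = f(1.250000, 1.368250) = 3.097612
  w ← 0.820000 + 0.5·3.097612 = 2.368806
x=1.500000, w=2.368806:
  k1 = f(1.500000, 2.368806) = 4.748530
  k2 = f(1.750000, 3.555939) = 6.707299
  w ← 2.368806 + 0.5·6.707299 = 5.722456
x=2.000000, w=5.722456:
  k1 = f(2.000000, 5.722456) = 10.282052
  k2 = f(2.250000, 8.292969) = 14.523399
  w ← 5.722456 + 0.5·14.523399 = 12.984155
w(2.5) ≈ 12.9842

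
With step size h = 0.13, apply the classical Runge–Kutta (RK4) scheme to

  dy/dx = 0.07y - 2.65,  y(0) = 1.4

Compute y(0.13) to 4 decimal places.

RK4: k1 = f(x_n, y_n); k2 = f(x_n + h/2, y_n + (h/2)·k1); k3 = f(x_n + h/2, y_n + (h/2)·k2); k4 = f(x_n + h, y_n + h·k3); y_{n+1} = y_n + (h/6)·(k1 + 2k2 + 2k3 + k4).
x=0.000000, y=1.400000:
  k1 = f(0.000000, 1.400000) = -2.552000
  k2 = f(0.065000, 1.234120) = -2.563612
  k3 = f(0.065000, 1.233365) = -2.563664
  k4 = f(0.130000, 1.066724) = -2.575329
  y ← 1.400000 + (0.13/6)·(k1 + 2k2 + 2k3 + k4) = 1.066726
y(0.13) ≈ 1.0667

1.0667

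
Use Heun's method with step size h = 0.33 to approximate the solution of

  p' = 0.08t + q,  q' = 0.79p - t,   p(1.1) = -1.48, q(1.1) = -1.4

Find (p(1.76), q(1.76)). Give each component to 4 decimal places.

Heun on (p,q): k1 = f(t_n, state_n); k2 = f(t_n + h, state_n + h·k1); state_{n+1} = state_n + (h/2)·(k1 + k2).
1.100000: (-1.480000, -1.400000)
  k1 = (-1.312000, -2.269200)
  predictor → (-1.912960, -2.148836)
  k2 = (-2.034436, -2.941238)
  → (-2.032162, -2.259722)
1.430000: (-2.032162, -2.259722)
  k1 = (-2.145322, -3.035408)
  predictor → (-2.740118, -3.261407)
  k2 = (-3.120607, -3.924693)
  → (-2.901040, -3.408139)
(p(1.76), q(1.76)) ≈ (-2.9010, -3.4081)

-2.9010, -3.4081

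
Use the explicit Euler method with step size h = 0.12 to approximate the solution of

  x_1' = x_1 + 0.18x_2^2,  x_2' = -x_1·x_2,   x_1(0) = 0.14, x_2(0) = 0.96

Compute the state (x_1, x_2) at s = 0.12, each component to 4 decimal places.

Euler on (x_1,x_2): x_1_{n+1} = x_1_n + h·x_1', x_2_{n+1} = x_2_n + h·x_2'.
0.000000: (0.140000, 0.960000); f=(0.305888, -0.134400) → (0.176707, 0.943872)
(x_1(0.12), x_2(0.12)) ≈ (0.1767, 0.9439)

0.1767, 0.9439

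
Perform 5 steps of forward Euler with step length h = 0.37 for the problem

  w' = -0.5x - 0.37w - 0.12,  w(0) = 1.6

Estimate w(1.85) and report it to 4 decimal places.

0.0003

Euler: w_{n+1} = w_n + h·f(x_n, w_n).
x=0.000000, w=1.600000: f=-0.712000 → w ← 1.600000 + 0.37·(-0.712000) = 1.336560
x=0.370000, w=1.336560: f=-0.799527 → w ← 1.336560 + 0.37·(-0.799527) = 1.040735
x=0.740000, w=1.040735: f=-0.875072 → w ← 1.040735 + 0.37·(-0.875072) = 0.716958
x=1.110000, w=0.716958: f=-0.940275 → w ← 0.716958 + 0.37·(-0.940275) = 0.369057
x=1.480000, w=0.369057: f=-0.996551 → w ← 0.369057 + 0.37·(-0.996551) = 0.000333
w(1.85) ≈ 0.0003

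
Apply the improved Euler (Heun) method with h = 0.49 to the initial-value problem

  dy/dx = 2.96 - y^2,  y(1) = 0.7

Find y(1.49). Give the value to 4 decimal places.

1.1363

Heun: k1 = f(x_n, y_n); k2 = f(x_n + h, y_n + h·k1); y_{n+1} = y_n + (h/2)·(k1 + k2).
x=1.000000, y=0.700000:
  k1 = f(1.000000, 0.700000) = 2.470000
  k2 = f(1.490000, 1.910300) = -0.689246
  y ← 0.700000 + (0.49/2)·(2.470000 + (-0.689246)) = 1.136285
y(1.49) ≈ 1.1363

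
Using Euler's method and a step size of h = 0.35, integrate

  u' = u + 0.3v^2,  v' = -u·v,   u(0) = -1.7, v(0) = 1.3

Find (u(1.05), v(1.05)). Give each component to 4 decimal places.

Euler on (u,v): u_{n+1} = u_n + h·u', v_{n+1} = v_n + h·v'.
0.000000: (-1.700000, 1.300000); f=(-1.193000, 2.210000) → (-2.117550, 2.073500)
0.350000: (-2.117550, 2.073500); f=(-0.827729, 4.390740) → (-2.407255, 3.610259)
0.700000: (-2.407255, 3.610259); f=(1.502936, 8.690815) → (-1.881228, 6.652044)
(u(1.05), v(1.05)) ≈ (-1.8812, 6.6520)

-1.8812, 6.6520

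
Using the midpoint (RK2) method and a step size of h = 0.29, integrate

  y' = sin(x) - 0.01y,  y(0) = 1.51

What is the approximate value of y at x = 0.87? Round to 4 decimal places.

Midpoint: k1 = f(x_n, y_n); k2 = f(x_n + h/2, y_n + (h/2)·k1); y_{n+1} = y_n + h·k2.
x=0.000000, y=1.510000:
  k1 = f(0.000000, 1.510000) = -0.015100
  k2 = f(0.145000, 1.507810) = 0.129414
  y ← 1.510000 + 0.29·0.129414 = 1.547530
x=0.290000, y=1.547530:
  k1 = f(0.290000, 1.547530) = 0.270477
  k2 = f(0.435000, 1.586749) = 0.405543
  y ← 1.547530 + 0.29·0.405543 = 1.665138
x=0.580000, y=1.665138:
  k1 = f(0.580000, 1.665138) = 0.531373
  k2 = f(0.725000, 1.742187) = 0.645714
  y ← 1.665138 + 0.29·0.645714 = 1.852395
y(0.87) ≈ 1.8524

1.8524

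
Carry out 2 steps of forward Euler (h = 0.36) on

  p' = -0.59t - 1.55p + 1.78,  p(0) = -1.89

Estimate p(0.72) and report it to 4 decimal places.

Euler: p_{n+1} = p_n + h·f(t_n, p_n).
t=0.000000, p=-1.890000: f=4.709500 → p ← -1.890000 + 0.36·4.709500 = -0.194580
t=0.360000, p=-0.194580: f=1.869199 → p ← -0.194580 + 0.36·1.869199 = 0.478332
p(0.72) ≈ 0.4783

0.4783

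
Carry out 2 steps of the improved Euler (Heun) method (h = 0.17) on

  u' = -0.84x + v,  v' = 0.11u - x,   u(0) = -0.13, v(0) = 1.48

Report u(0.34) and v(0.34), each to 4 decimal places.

Heun on (u,v): k1 = f(x_n, state_n); k2 = f(x_n + h, state_n + h·k1); state_{n+1} = state_n + (h/2)·(k1 + k2).
0.000000: (-0.130000, 1.480000)
  k1 = (1.480000, -0.014300)
  predictor → (0.121600, 1.477569)
  k2 = (1.334769, -0.156624)
  → (0.109255, 1.465471)
0.170000: (0.109255, 1.465471)
  k1 = (1.322671, -0.157982)
  predictor → (0.334110, 1.438615)
  k2 = (1.153015, -0.303248)
  → (0.319689, 1.426267)
(u(0.34), v(0.34)) ≈ (0.3197, 1.4263)

0.3197, 1.4263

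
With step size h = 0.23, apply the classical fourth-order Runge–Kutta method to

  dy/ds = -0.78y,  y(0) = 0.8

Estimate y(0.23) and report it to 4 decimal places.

RK4: k1 = f(s_n, y_n); k2 = f(s_n + h/2, y_n + (h/2)·k1); k3 = f(s_n + h/2, y_n + (h/2)·k2); k4 = f(s_n + h, y_n + h·k3); y_{n+1} = y_n + (h/6)·(k1 + 2k2 + 2k3 + k4).
s=0.000000, y=0.800000:
  k1 = f(0.000000, 0.800000) = -0.624000
  k2 = f(0.115000, 0.728240) = -0.568027
  k3 = f(0.115000, 0.734677) = -0.573048
  k4 = f(0.230000, 0.668199) = -0.521195
  y ← 0.800000 + (0.23/6)·(k1 + 2k2 + 2k3 + k4) = 0.668618
y(0.23) ≈ 0.6686

0.6686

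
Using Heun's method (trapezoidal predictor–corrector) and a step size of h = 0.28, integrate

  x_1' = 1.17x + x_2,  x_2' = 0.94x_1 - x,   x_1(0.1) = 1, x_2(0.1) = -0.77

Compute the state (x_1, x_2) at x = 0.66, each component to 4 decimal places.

Heun on (x_1,x_2): k1 = f(x_n, state_n); k2 = f(x_n + h, state_n + h·k1); state_{n+1} = state_n + (h/2)·(k1 + k2).
0.100000: (1.000000, -0.770000)
  k1 = (-0.653000, 0.840000)
  predictor → (0.817160, -0.534800)
  k2 = (-0.090200, 0.388130)
  → (0.895952, -0.598062)
0.380000: (0.895952, -0.598062)
  k1 = (-0.153462, 0.462195)
  predictor → (0.852983, -0.468647)
  k2 = (0.303553, 0.141804)
  → (0.916965, -0.513502)
(x_1(0.66), x_2(0.66)) ≈ (0.9170, -0.5135)

0.9170, -0.5135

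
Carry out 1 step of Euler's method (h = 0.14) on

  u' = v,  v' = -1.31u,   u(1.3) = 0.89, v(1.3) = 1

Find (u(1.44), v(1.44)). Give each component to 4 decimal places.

Euler on (u,v): u_{n+1} = u_n + h·u', v_{n+1} = v_n + h·v'.
1.300000: (0.890000, 1.000000); f=(1.000000, -1.165900) → (1.030000, 0.836774)
(u(1.44), v(1.44)) ≈ (1.0300, 0.8368)

1.0300, 0.8368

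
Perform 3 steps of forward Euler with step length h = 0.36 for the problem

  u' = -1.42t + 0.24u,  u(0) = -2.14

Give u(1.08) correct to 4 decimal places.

Euler: u_{n+1} = u_n + h·f(t_n, u_n).
t=0.000000, u=-2.140000: f=-0.513600 → u ← -2.140000 + 0.36·(-0.513600) = -2.324896
t=0.360000, u=-2.324896: f=-1.069175 → u ← -2.324896 + 0.36·(-1.069175) = -2.709799
t=0.720000, u=-2.709799: f=-1.672752 → u ← -2.709799 + 0.36·(-1.672752) = -3.311990
u(1.08) ≈ -3.3120

-3.3120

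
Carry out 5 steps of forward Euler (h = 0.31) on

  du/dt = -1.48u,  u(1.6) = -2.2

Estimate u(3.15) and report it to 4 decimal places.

Euler: u_{n+1} = u_n + h·f(t_n, u_n).
t=1.600000, u=-2.200000: f=3.256000 → u ← -2.200000 + 0.31·3.256000 = -1.190640
t=1.910000, u=-1.190640: f=1.762147 → u ← -1.190640 + 0.31·1.762147 = -0.644374
t=2.220000, u=-0.644374: f=0.953674 → u ← -0.644374 + 0.31·0.953674 = -0.348735
t=2.530000, u=-0.348735: f=0.516128 → u ← -0.348735 + 0.31·0.516128 = -0.188736
t=2.840000, u=-0.188736: f=0.279329 → u ← -0.188736 + 0.31·0.279329 = -0.102144
u(3.15) ≈ -0.1021

-0.1021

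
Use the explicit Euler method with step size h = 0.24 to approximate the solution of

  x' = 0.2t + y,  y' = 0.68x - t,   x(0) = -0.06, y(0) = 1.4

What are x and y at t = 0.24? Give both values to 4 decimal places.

Euler on (x,y): x_{n+1} = x_n + h·x', y_{n+1} = y_n + h·y'.
0.000000: (-0.060000, 1.400000); f=(1.400000, -0.040800) → (0.276000, 1.390208)
(x(0.24), y(0.24)) ≈ (0.2760, 1.3902)

0.2760, 1.3902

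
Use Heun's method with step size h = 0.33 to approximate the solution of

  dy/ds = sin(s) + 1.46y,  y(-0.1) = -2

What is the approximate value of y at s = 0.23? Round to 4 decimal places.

Heun: k1 = f(s_n, y_n); k2 = f(s_n + h, y_n + h·k1); y_{n+1} = y_n + (h/2)·(k1 + k2).
s=-0.100000, y=-2.000000:
  k1 = f(-0.100000, -2.000000) = -3.019833
  k2 = f(0.230000, -2.996545) = -4.146978
  y ← -2.000000 + (0.33/2)·(-3.019833 + (-4.146978)) = -3.182524
y(0.23) ≈ -3.1825

-3.1825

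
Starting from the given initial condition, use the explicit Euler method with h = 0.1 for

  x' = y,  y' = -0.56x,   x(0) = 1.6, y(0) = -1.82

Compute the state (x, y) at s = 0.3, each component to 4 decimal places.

1.0281, -2.0577

Euler on (x,y): x_{n+1} = x_n + h·x', y_{n+1} = y_n + h·y'.
0.000000: (1.600000, -1.820000); f=(-1.820000, -0.896000) → (1.418000, -1.909600)
0.100000: (1.418000, -1.909600); f=(-1.909600, -0.794080) → (1.227040, -1.989008)
0.200000: (1.227040, -1.989008); f=(-1.989008, -0.687142) → (1.028139, -2.057722)
(x(0.3), y(0.3)) ≈ (1.0281, -2.0577)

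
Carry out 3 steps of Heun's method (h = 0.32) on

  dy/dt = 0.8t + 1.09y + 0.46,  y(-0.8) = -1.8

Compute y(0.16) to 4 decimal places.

-4.8311

Heun: k1 = f(t_n, y_n); k2 = f(t_n + h, y_n + h·k1); y_{n+1} = y_n + (h/2)·(k1 + k2).
t=-0.800000, y=-1.800000:
  k1 = f(-0.800000, -1.800000) = -2.142000
  k2 = f(-0.480000, -2.485440) = -2.633130
  y ← -1.800000 + (0.32/2)·(-2.142000 + (-2.633130)) = -2.564021
t=-0.480000, y=-2.564021:
  k1 = f(-0.480000, -2.564021) = -2.718783
  k2 = f(-0.160000, -3.434031) = -3.411094
  y ← -2.564021 + (0.32/2)·(-2.718783 + (-3.411094)) = -3.544801
t=-0.160000, y=-3.544801:
  k1 = f(-0.160000, -3.544801) = -3.531833
  k2 = f(0.160000, -4.674988) = -4.507736
  y ← -3.544801 + (0.32/2)·(-3.531833 + (-4.507736)) = -4.831132
y(0.16) ≈ -4.8311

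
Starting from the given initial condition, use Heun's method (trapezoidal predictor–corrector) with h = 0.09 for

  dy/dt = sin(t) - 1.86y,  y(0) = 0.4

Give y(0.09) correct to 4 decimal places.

Heun: k1 = f(t_n, y_n); k2 = f(t_n + h, y_n + h·k1); y_{n+1} = y_n + (h/2)·(k1 + k2).
t=0.000000, y=0.400000:
  k1 = f(0.000000, 0.400000) = -0.744000
  k2 = f(0.090000, 0.333040) = -0.529576
  y ← 0.400000 + (0.09/2)·(-0.744000 + (-0.529576)) = 0.342689
y(0.09) ≈ 0.3427

0.3427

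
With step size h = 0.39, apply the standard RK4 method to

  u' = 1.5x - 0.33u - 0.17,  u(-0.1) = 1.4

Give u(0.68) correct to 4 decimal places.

1.2818

RK4: k1 = f(x_n, u_n); k2 = f(x_n + h/2, u_n + (h/2)·k1); k3 = f(x_n + h/2, u_n + (h/2)·k2); k4 = f(x_n + h, u_n + h·k3); u_{n+1} = u_n + (h/6)·(k1 + 2k2 + 2k3 + k4).
x=-0.100000, u=1.400000:
  k1 = f(-0.100000, 1.400000) = -0.782000
  k2 = f(0.095000, 1.247510) = -0.439178
  k3 = f(0.095000, 1.314360) = -0.461239
  k4 = f(0.290000, 1.220117) = -0.137639
  u ← 1.400000 + (0.39/6)·(k1 + 2k2 + 2k3 + k4) = 1.223169
x=0.290000, u=1.223169:
  k1 = f(0.290000, 1.223169) = -0.138646
  k2 = f(0.485000, 1.196133) = 0.162776
  k3 = f(0.485000, 1.254911) = 0.143380
  k4 = f(0.680000, 1.279087) = 0.427901
  u ← 1.223169 + (0.39/6)·(k1 + 2k2 + 2k3 + k4) = 1.281771
u(0.68) ≈ 1.2818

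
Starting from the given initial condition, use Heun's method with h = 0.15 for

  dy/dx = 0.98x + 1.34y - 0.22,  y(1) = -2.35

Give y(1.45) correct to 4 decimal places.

-3.6950

Heun: k1 = f(x_n, y_n); k2 = f(x_n + h, y_n + h·k1); y_{n+1} = y_n + (h/2)·(k1 + k2).
x=1.000000, y=-2.350000:
  k1 = f(1.000000, -2.350000) = -2.389000
  k2 = f(1.150000, -2.708350) = -2.722189
  y ← -2.350000 + (0.15/2)·(-2.389000 + (-2.722189)) = -2.733339
x=1.150000, y=-2.733339:
  k1 = f(1.150000, -2.733339) = -2.755674
  k2 = f(1.300000, -3.146690) = -3.162565
  y ← -2.733339 + (0.15/2)·(-2.755674 + (-3.162565)) = -3.177207
x=1.300000, y=-3.177207:
  k1 = f(1.300000, -3.177207) = -3.203458
  k2 = f(1.450000, -3.657726) = -3.700353
  y ← -3.177207 + (0.15/2)·(-3.203458 + (-3.700353)) = -3.694993
y(1.45) ≈ -3.6950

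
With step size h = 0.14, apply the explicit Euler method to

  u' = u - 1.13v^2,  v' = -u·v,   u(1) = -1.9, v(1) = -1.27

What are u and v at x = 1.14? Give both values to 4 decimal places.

-2.4212, -1.6078

Euler on (u,v): u_{n+1} = u_n + h·u', v_{n+1} = v_n + h·v'.
1.000000: (-1.900000, -1.270000); f=(-3.722577, -2.413000) → (-2.421161, -1.607820)
(u(1.14), v(1.14)) ≈ (-2.4212, -1.6078)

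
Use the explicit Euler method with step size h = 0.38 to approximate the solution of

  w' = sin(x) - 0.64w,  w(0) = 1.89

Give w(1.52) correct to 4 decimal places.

Euler: w_{n+1} = w_n + h·f(x_n, w_n).
x=0.000000, w=1.890000: f=-1.209600 → w ← 1.890000 + 0.38·(-1.209600) = 1.430352
x=0.380000, w=1.430352: f=-0.544505 → w ← 1.430352 + 0.38·(-0.544505) = 1.223440
x=0.760000, w=1.223440: f=-0.094080 → w ← 1.223440 + 0.38·(-0.094080) = 1.187690
x=1.140000, w=1.187690: f=0.148512 → w ← 1.187690 + 0.38·0.148512 = 1.244124
w(1.52) ≈ 1.2441

1.2441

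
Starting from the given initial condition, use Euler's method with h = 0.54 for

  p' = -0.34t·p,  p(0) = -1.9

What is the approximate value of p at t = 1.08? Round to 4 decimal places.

-1.7116

Euler: p_{n+1} = p_n + h·f(t_n, p_n).
t=0.000000, p=-1.900000: f=0.000000 → p ← -1.900000 + 0.54·0.000000 = -1.900000
t=0.540000, p=-1.900000: f=0.348840 → p ← -1.900000 + 0.54·0.348840 = -1.711626
p(1.08) ≈ -1.7116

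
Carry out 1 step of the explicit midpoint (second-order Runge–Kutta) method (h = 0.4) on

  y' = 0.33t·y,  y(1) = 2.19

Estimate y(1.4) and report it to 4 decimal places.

2.5598

Midpoint: k1 = f(t_n, y_n); k2 = f(t_n + h/2, y_n + (h/2)·k1); y_{n+1} = y_n + h·k2.
t=1.000000, y=2.190000:
  k1 = f(1.000000, 2.190000) = 0.722700
  k2 = f(1.200000, 2.334540) = 0.924478
  y ← 2.190000 + 0.4·0.924478 = 2.559791
y(1.4) ≈ 2.5598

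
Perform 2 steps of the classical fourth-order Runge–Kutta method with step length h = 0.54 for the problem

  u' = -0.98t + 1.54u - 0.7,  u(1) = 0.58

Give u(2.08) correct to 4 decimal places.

RK4: k1 = f(t_n, u_n); k2 = f(t_n + h/2, u_n + (h/2)·k1); k3 = f(t_n + h/2, u_n + (h/2)·k2); k4 = f(t_n + h, u_n + h·k3); u_{n+1} = u_n + (h/6)·(k1 + 2k2 + 2k3 + k4).
t=1.000000, u=0.580000:
  k1 = f(1.000000, 0.580000) = -0.786800
  k2 = f(1.270000, 0.367564) = -1.378551
  k3 = f(1.270000, 0.207791) = -1.624602
  k4 = f(1.540000, -0.297285) = -2.667019
  u ← 0.580000 + (0.54/6)·(k1 + 2k2 + 2k3 + k4) = -0.271411
t=1.540000, u=-0.271411:
  k1 = f(1.540000, -0.271411) = -2.627173
  k2 = f(1.810000, -0.980748) = -3.984152
  k3 = f(1.810000, -1.347132) = -4.548384
  k4 = f(2.080000, -2.727538) = -6.938809
  u ← -0.271411 + (0.54/6)·(k1 + 2k2 + 2k3 + k4) = -2.668206
u(2.08) ≈ -2.6682

-2.6682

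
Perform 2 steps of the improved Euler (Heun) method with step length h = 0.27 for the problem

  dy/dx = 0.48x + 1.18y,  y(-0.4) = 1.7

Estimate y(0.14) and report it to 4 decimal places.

Heun: k1 = f(x_n, y_n); k2 = f(x_n + h, y_n + h·k1); y_{n+1} = y_n + (h/2)·(k1 + k2).
x=-0.400000, y=1.700000:
  k1 = f(-0.400000, 1.700000) = 1.814000
  k2 = f(-0.130000, 2.189780) = 2.521540
  y ← 1.700000 + (0.27/2)·(1.814000 + 2.521540) = 2.285298
x=-0.130000, y=2.285298:
  k1 = f(-0.130000, 2.285298) = 2.634252
  k2 = f(0.140000, 2.996546) = 3.603124
  y ← 2.285298 + (0.27/2)·(2.634252 + 3.603124) = 3.127344
y(0.14) ≈ 3.1273

3.1273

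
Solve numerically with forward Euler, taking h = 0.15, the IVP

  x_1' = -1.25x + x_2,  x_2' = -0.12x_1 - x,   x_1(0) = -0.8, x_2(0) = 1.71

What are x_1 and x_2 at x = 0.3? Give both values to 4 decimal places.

Euler on (x_1,x_2): x_1_{n+1} = x_1_n + h·x_1', x_2_{n+1} = x_2_n + h·x_2'.
0.000000: (-0.800000, 1.710000); f=(1.710000, 0.096000) → (-0.543500, 1.724400)
0.150000: (-0.543500, 1.724400); f=(1.536900, -0.084780) → (-0.312965, 1.711683)
(x_1(0.3), x_2(0.3)) ≈ (-0.3130, 1.7117)

-0.3130, 1.7117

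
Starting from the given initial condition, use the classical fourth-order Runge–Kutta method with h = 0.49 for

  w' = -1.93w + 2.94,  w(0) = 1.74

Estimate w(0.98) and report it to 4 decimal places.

1.5569

RK4: k1 = f(t_n, w_n); k2 = f(t_n + h/2, w_n + (h/2)·k1); k3 = f(t_n + h/2, w_n + (h/2)·k2); k4 = f(t_n + h, w_n + h·k3); w_{n+1} = w_n + (h/6)·(k1 + 2k2 + 2k3 + k4).
t=0.000000, w=1.740000:
  k1 = f(0.000000, 1.740000) = -0.418200
  k2 = f(0.245000, 1.637541) = -0.220454
  k3 = f(0.245000, 1.685989) = -0.313958
  k4 = f(0.490000, 1.586160) = -0.121290
  w ← 1.740000 + (0.49/6)·(k1 + 2k2 + 2k3 + k4) = 1.608654
t=0.490000, w=1.608654:
  k1 = f(0.490000, 1.608654) = -0.164703
  k2 = f(0.735000, 1.568302) = -0.086823
  k3 = f(0.735000, 1.587383) = -0.123649
  k4 = f(0.980000, 1.548067) = -0.047768
  w ← 1.608654 + (0.49/6)·(k1 + 2k2 + 2k3 + k4) = 1.556925
w(0.98) ≈ 1.5569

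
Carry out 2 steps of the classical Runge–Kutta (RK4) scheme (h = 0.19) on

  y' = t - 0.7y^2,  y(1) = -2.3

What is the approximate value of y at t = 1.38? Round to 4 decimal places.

RK4: k1 = f(t_n, y_n); k2 = f(t_n + h/2, y_n + (h/2)·k1); k3 = f(t_n + h/2, y_n + (h/2)·k2); k4 = f(t_n + h, y_n + h·k3); y_{n+1} = y_n + (h/6)·(k1 + 2k2 + 2k3 + k4).
t=1.000000, y=-2.300000:
  k1 = f(1.000000, -2.300000) = -2.703000
  k2 = f(1.095000, -2.556785) = -3.481005
  k3 = f(1.095000, -2.630695) = -3.749391
  k4 = f(1.190000, -3.012384) = -5.162121
  y ← -2.300000 + (0.19/6)·(k1 + 2k2 + 2k3 + k4) = -3.006987
t=1.190000, y=-3.006987:
  k1 = f(1.190000, -3.006987) = -5.139381
  k2 = f(1.285000, -3.495228) = -7.266635
  k3 = f(1.285000, -3.697318) = -8.284110
  k4 = f(1.380000, -4.580968) = -13.309688
  y ← -3.006987 + (0.19/6)·(k1 + 2k2 + 2k3 + k4) = -4.576088
y(1.38) ≈ -4.5761

-4.5761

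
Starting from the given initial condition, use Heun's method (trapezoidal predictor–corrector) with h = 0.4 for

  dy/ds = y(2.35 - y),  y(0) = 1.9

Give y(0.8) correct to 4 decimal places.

Heun: k1 = f(s_n, y_n); k2 = f(s_n + h, y_n + h·k1); y_{n+1} = y_n + (h/2)·(k1 + k2).
s=0.000000, y=1.900000:
  k1 = f(0.000000, 1.900000) = 0.855000
  k2 = f(0.400000, 2.242000) = 0.242136
  y ← 1.900000 + (0.4/2)·(0.855000 + 0.242136) = 2.119427
s=0.400000, y=2.119427:
  k1 = f(0.400000, 2.119427) = 0.488682
  k2 = f(0.800000, 2.314900) = 0.081253
  y ← 2.119427 + (0.4/2)·(0.488682 + 0.081253) = 2.233414
y(0.8) ≈ 2.2334

2.2334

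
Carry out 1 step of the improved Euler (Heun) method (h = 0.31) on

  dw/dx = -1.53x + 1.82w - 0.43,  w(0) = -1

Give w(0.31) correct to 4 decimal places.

Heun: k1 = f(x_n, w_n); k2 = f(x_n + h, w_n + h·k1); w_{n+1} = w_n + (h/2)·(k1 + k2).
x=0.000000, w=-1.000000:
  k1 = f(0.000000, -1.000000) = -2.250000
  k2 = f(0.310000, -1.697500) = -3.993750
  w ← -1.000000 + (0.31/2)·(-2.250000 + (-3.993750)) = -1.967781
w(0.31) ≈ -1.9678

-1.9678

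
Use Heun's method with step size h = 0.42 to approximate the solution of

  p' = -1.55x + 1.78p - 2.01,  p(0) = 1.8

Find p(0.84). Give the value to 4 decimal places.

3.0960

Heun: k1 = f(x_n, p_n); k2 = f(x_n + h, p_n + h·k1); p_{n+1} = p_n + (h/2)·(k1 + k2).
x=0.000000, p=1.800000:
  k1 = f(0.000000, 1.800000) = 1.194000
  k2 = f(0.420000, 2.301480) = 1.435634
  p ← 1.800000 + (0.42/2)·(1.194000 + 1.435634) = 2.352223
x=0.420000, p=2.352223:
  k1 = f(0.420000, 2.352223) = 1.525957
  k2 = f(0.840000, 2.993125) = 2.015763
  p ← 2.352223 + (0.42/2)·(1.525957 + 2.015763) = 3.095985
p(0.84) ≈ 3.0960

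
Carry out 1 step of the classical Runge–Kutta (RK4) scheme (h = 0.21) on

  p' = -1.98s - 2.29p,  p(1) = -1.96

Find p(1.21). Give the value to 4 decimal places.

RK4: k1 = f(s_n, p_n); k2 = f(s_n + h/2, p_n + (h/2)·k1); k3 = f(s_n + h/2, p_n + (h/2)·k2); k4 = f(s_n + h, p_n + h·k3); p_{n+1} = p_n + (h/6)·(k1 + 2k2 + 2k3 + k4).
s=1.000000, p=-1.960000:
  k1 = f(1.000000, -1.960000) = 2.508400
  k2 = f(1.105000, -1.696618) = 1.697355
  k3 = f(1.105000, -1.781778) = 1.892371
  k4 = f(1.210000, -1.562602) = 1.182559
  p ← -1.960000 + (0.21/6)·(k1 + 2k2 + 2k3 + k4) = -1.579536
p(1.21) ≈ -1.5795

-1.5795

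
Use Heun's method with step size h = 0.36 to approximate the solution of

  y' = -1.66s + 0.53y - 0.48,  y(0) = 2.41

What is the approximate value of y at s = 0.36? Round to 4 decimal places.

2.6168

Heun: k1 = f(s_n, y_n); k2 = f(s_n + h, y_n + h·k1); y_{n+1} = y_n + (h/2)·(k1 + k2).
s=0.000000, y=2.410000:
  k1 = f(0.000000, 2.410000) = 0.797300
  k2 = f(0.360000, 2.697028) = 0.351825
  y ← 2.410000 + (0.36/2)·(0.797300 + 0.351825) = 2.616842
y(0.36) ≈ 2.6168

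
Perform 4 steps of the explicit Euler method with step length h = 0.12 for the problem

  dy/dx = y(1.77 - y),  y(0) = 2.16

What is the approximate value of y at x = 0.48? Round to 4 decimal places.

Euler: y_{n+1} = y_n + h·f(x_n, y_n).
x=0.000000, y=2.160000: f=-0.842400 → y ← 2.160000 + 0.12·(-0.842400) = 2.058912
x=0.120000, y=2.058912: f=-0.594844 → y ← 2.058912 + 0.12·(-0.594844) = 1.987531
x=0.240000, y=1.987531: f=-0.432349 → y ← 1.987531 + 0.12·(-0.432349) = 1.935649
x=0.360000, y=1.935649: f=-0.320638 → y ← 1.935649 + 0.12·(-0.320638) = 1.897172
y(0.48) ≈ 1.8972

1.8972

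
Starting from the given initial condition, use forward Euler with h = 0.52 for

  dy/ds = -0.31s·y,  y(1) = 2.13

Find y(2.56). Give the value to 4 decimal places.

0.9053

Euler: y_{n+1} = y_n + h·f(s_n, y_n).
s=1.000000, y=2.130000: f=-0.660300 → y ← 2.130000 + 0.52·(-0.660300) = 1.786644
s=1.520000, y=1.786644: f=-0.841867 → y ← 1.786644 + 0.52·(-0.841867) = 1.348873
s=2.040000, y=1.348873: f=-0.853028 → y ← 1.348873 + 0.52·(-0.853028) = 0.905299
y(2.56) ≈ 0.9053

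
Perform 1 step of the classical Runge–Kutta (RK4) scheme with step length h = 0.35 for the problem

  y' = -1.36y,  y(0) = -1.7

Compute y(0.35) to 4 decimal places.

RK4: k1 = f(t_n, y_n); k2 = f(t_n + h/2, y_n + (h/2)·k1); k3 = f(t_n + h/2, y_n + (h/2)·k2); k4 = f(t_n + h, y_n + h·k3); y_{n+1} = y_n + (h/6)·(k1 + 2k2 + 2k3 + k4).
t=0.000000, y=-1.700000:
  k1 = f(0.000000, -1.700000) = 2.312000
  k2 = f(0.175000, -1.295400) = 1.761744
  k3 = f(0.175000, -1.391695) = 1.892705
  k4 = f(0.350000, -1.037553) = 1.411072
  y ← -1.700000 + (0.35/6)·(k1 + 2k2 + 2k3 + k4) = -1.056468
y(0.35) ≈ -1.0565

-1.0565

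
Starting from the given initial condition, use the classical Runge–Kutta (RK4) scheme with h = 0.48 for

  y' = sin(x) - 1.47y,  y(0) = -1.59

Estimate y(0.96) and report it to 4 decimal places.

RK4: k1 = f(x_n, y_n); k2 = f(x_n + h/2, y_n + (h/2)·k1); k3 = f(x_n + h/2, y_n + (h/2)·k2); k4 = f(x_n + h, y_n + h·k3); y_{n+1} = y_n + (h/6)·(k1 + 2k2 + 2k3 + k4).
x=0.000000, y=-1.590000:
  k1 = f(0.000000, -1.590000) = 2.337300
  k2 = f(0.240000, -1.029048) = 1.750403
  k3 = f(0.240000, -1.169903) = 1.957460
  k4 = f(0.480000, -0.650419) = 1.417895
  y ← -1.590000 + (0.48/6)·(k1 + 2k2 + 2k3 + k4) = -0.696326
x=0.480000, y=-0.696326:
  k1 = f(0.480000, -0.696326) = 1.485379
  k2 = f(0.720000, -0.339835) = 1.158943
  k3 = f(0.720000, -0.418180) = 1.274109
  k4 = f(0.960000, -0.084754) = 0.943780
  y ← -0.696326 + (0.48/6)·(k1 + 2k2 + 2k3 + k4) = -0.112705
y(0.96) ≈ -0.1127

-0.1127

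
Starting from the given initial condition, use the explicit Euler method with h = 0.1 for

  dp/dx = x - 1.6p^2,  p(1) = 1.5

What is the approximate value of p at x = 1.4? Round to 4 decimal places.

0.9896

Euler: p_{n+1} = p_n + h·f(x_n, p_n).
x=1.000000, p=1.500000: f=-2.600000 → p ← 1.500000 + 0.1·(-2.600000) = 1.240000
x=1.100000, p=1.240000: f=-1.360160 → p ← 1.240000 + 0.1·(-1.360160) = 1.103984
x=1.200000, p=1.103984: f=-0.750049 → p ← 1.103984 + 0.1·(-0.750049) = 1.028979
x=1.300000, p=1.028979: f=-0.394077 → p ← 1.028979 + 0.1·(-0.394077) = 0.989571
p(1.4) ≈ 0.9896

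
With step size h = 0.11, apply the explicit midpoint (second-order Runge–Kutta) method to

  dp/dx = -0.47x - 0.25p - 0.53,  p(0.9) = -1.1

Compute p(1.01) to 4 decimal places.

-1.1764

Midpoint: k1 = f(x_n, p_n); k2 = f(x_n + h/2, p_n + (h/2)·k1); p_{n+1} = p_n + h·k2.
x=0.900000, p=-1.100000:
  k1 = f(0.900000, -1.100000) = -0.678000
  k2 = f(0.955000, -1.137290) = -0.694527
  p ← -1.100000 + 0.11·(-0.694527) = -1.176398
p(1.01) ≈ -1.1764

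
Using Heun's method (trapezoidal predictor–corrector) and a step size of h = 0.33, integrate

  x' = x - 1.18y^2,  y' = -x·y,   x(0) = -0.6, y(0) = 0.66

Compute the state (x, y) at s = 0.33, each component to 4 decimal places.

-1.0652, 0.8516

Heun on (x,y): k1 = f(s_n, state_n); k2 = f(s_n + h, state_n + h·k1); state_{n+1} = state_n + (h/2)·(k1 + k2).
0.000000: (-0.600000, 0.660000)
  k1 = (-1.114008, 0.396000)
  predictor → (-0.967623, 0.790680)
  k2 = (-1.705329, 0.765080)
  → (-1.065191, 0.851578)
(x(0.33), y(0.33)) ≈ (-1.0652, 0.8516)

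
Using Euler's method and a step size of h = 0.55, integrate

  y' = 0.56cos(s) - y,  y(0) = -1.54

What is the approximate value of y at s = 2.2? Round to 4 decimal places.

0.0566

Euler: y_{n+1} = y_n + h·f(s_n, y_n).
s=0.000000, y=-1.540000: f=2.100000 → y ← -1.540000 + 0.55·2.100000 = -0.385000
s=0.550000, y=-0.385000: f=0.862414 → y ← -0.385000 + 0.55·0.862414 = 0.089328
s=1.100000, y=0.089328: f=0.164686 → y ← 0.089328 + 0.55·0.164686 = 0.179905
s=1.650000, y=0.179905: f=-0.224213 → y ← 0.179905 + 0.55·(-0.224213) = 0.056588
y(2.2) ≈ 0.0566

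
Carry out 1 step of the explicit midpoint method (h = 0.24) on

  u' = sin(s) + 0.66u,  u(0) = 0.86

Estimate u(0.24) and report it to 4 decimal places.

1.0357

Midpoint: k1 = f(s_n, u_n); k2 = f(s_n + h/2, u_n + (h/2)·k1); u_{n+1} = u_n + h·k2.
s=0.000000, u=0.860000:
  k1 = f(0.000000, 0.860000) = 0.567600
  k2 = f(0.120000, 0.928112) = 0.732266
  u ← 0.860000 + 0.24·0.732266 = 1.035744
u(0.24) ≈ 1.0357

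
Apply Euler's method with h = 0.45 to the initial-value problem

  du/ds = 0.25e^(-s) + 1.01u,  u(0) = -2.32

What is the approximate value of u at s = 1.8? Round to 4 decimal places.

-9.7899

Euler: u_{n+1} = u_n + h·f(s_n, u_n).
s=0.000000, u=-2.320000: f=-2.093200 → u ← -2.320000 + 0.45·(-2.093200) = -3.261940
s=0.450000, u=-3.261940: f=-3.135152 → u ← -3.261940 + 0.45·(-3.135152) = -4.672759
s=0.900000, u=-4.672759: f=-4.617844 → u ← -4.672759 + 0.45·(-4.617844) = -6.750788
s=1.350000, u=-6.750788: f=-6.753486 → u ← -6.750788 + 0.45·(-6.753486) = -9.789857
u(1.8) ≈ -9.7899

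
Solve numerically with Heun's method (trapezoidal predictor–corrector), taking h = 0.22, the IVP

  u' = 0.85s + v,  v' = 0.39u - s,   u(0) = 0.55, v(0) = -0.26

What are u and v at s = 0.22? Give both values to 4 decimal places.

0.5186, -0.2395

Heun on (u,v): k1 = f(s_n, state_n); k2 = f(s_n + h, state_n + h·k1); state_{n+1} = state_n + (h/2)·(k1 + k2).
0.000000: (0.550000, -0.260000)
  k1 = (-0.260000, 0.214500)
  predictor → (0.492800, -0.212810)
  k2 = (-0.025810, -0.027808)
  → (0.518561, -0.239464)
(u(0.22), v(0.22)) ≈ (0.5186, -0.2395)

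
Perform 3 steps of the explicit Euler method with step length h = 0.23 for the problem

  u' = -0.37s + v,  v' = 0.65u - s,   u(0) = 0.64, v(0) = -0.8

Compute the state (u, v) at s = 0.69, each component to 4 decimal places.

Euler on (u,v): u_{n+1} = u_n + h·u', v_{n+1} = v_n + h·v'.
0.000000: (0.640000, -0.800000); f=(-0.800000, 0.416000) → (0.456000, -0.704320)
0.230000: (0.456000, -0.704320); f=(-0.789420, 0.066400) → (0.274433, -0.689048)
0.460000: (0.274433, -0.689048); f=(-0.859248, -0.281618) → (0.076806, -0.753820)
(u(0.69), v(0.69)) ≈ (0.0768, -0.7538)

0.0768, -0.7538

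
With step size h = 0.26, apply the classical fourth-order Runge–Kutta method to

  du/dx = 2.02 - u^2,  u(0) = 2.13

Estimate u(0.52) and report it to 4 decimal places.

1.5586

RK4: k1 = f(x_n, u_n); k2 = f(x_n + h/2, u_n + (h/2)·k1); k3 = f(x_n + h/2, u_n + (h/2)·k2); k4 = f(x_n + h, u_n + h·k3); u_{n+1} = u_n + (h/6)·(k1 + 2k2 + 2k3 + k4).
x=0.000000, u=2.130000:
  k1 = f(0.000000, 2.130000) = -2.516900
  k2 = f(0.130000, 1.802803) = -1.230099
  k3 = f(0.130000, 1.970087) = -1.861243
  k4 = f(0.260000, 1.646077) = -0.689568
  u ← 2.130000 + (0.26/6)·(k1 + 2k2 + 2k3 + k4) = 1.723137
x=0.260000, u=1.723137:
  k1 = f(0.260000, 1.723137) = -0.949200
  k2 = f(0.390000, 1.599741) = -0.539170
  k3 = f(0.390000, 1.653045) = -0.712556
  k4 = f(0.520000, 1.537872) = -0.345050
  u ← 1.723137 + (0.26/6)·(k1 + 2k2 + 2k3 + k4) = 1.558570
u(0.52) ≈ 1.5586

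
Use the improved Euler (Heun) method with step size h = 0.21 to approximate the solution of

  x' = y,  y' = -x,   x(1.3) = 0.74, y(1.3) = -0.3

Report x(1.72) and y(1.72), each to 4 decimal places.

Heun on (x,y): k1 = f(t_n, state_n); k2 = f(t_n + h, state_n + h·k1); state_{n+1} = state_n + (h/2)·(k1 + k2).
1.300000: (0.740000, -0.300000)
  k1 = (-0.300000, -0.740000)
  predictor → (0.677000, -0.455400)
  k2 = (-0.455400, -0.677000)
  → (0.660683, -0.448785)
1.510000: (0.660683, -0.448785)
  k1 = (-0.448785, -0.660683)
  predictor → (0.566438, -0.587528)
  k2 = (-0.587528, -0.566438)
  → (0.551870, -0.577633)
(x(1.72), y(1.72)) ≈ (0.5519, -0.5776)

0.5519, -0.5776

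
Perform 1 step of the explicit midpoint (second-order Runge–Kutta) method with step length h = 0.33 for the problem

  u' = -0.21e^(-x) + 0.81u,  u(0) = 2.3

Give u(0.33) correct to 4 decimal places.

2.9289

Midpoint: k1 = f(x_n, u_n); k2 = f(x_n + h/2, u_n + (h/2)·k1); u_{n+1} = u_n + h·k2.
x=0.000000, u=2.300000:
  k1 = f(0.000000, 2.300000) = 1.653000
  k2 = f(0.165000, 2.572745) = 1.905866
  u ← 2.300000 + 0.33·1.905866 = 2.928936
u(0.33) ≈ 2.9289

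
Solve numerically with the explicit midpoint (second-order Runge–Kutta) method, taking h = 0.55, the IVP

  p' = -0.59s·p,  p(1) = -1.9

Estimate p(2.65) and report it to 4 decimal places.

Midpoint: k1 = f(s_n, p_n); k2 = f(s_n + h/2, p_n + (h/2)·k1); p_{n+1} = p_n + h·k2.
s=1.000000, p=-1.900000:
  k1 = f(1.000000, -1.900000) = 1.121000
  k2 = f(1.275000, -1.591725) = 1.197375
  p ← -1.900000 + 0.55·1.197375 = -1.241444
s=1.550000, p=-1.241444:
  k1 = f(1.550000, -1.241444) = 1.135300
  k2 = f(1.825000, -0.929236) = 1.000555
  p ← -1.241444 + 0.55·1.000555 = -0.691138
s=2.100000, p=-0.691138:
  k1 = f(2.100000, -0.691138) = 0.856321
  k2 = f(2.375000, -0.455650) = 0.638480
  p ← -0.691138 + 0.55·0.638480 = -0.339974
p(2.65) ≈ -0.3400

-0.3400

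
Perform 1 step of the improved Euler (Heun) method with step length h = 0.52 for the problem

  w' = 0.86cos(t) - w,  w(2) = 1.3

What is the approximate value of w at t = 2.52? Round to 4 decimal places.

0.5733

Heun: k1 = f(t_n, w_n); k2 = f(t_n + h, w_n + h·k1); w_{n+1} = w_n + (h/2)·(k1 + k2).
t=2.000000, w=1.300000:
  k1 = f(2.000000, 1.300000) = -1.657886
  k2 = f(2.520000, 0.437899) = -1.137038
  w ← 1.300000 + (0.52/2)·(-1.657886 + (-1.137038)) = 0.573320
w(2.52) ≈ 0.5733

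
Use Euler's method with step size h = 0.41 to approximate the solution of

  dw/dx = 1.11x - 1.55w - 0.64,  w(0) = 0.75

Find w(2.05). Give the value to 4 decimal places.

Euler: w_{n+1} = w_n + h·f(x_n, w_n).
x=0.000000, w=0.750000: f=-1.802500 → w ← 0.750000 + 0.41·(-1.802500) = 0.010975
x=0.410000, w=0.010975: f=-0.201911 → w ← 0.010975 + 0.41·(-0.201911) = -0.071809
x=0.820000, w=-0.071809: f=0.381503 → w ← -0.071809 + 0.41·0.381503 = 0.084608
x=1.230000, w=0.084608: f=0.594158 → w ← 0.084608 + 0.41·0.594158 = 0.328213
x=1.640000, w=0.328213: f=0.671671 → w ← 0.328213 + 0.41·0.671671 = 0.603597
w(2.05) ≈ 0.6036

0.6036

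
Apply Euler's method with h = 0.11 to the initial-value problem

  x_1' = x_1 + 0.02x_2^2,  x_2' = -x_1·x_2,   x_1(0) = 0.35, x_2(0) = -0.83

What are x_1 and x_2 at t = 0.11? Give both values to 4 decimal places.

0.3900, -0.7980

Euler on (x_1,x_2): x_1_{n+1} = x_1_n + h·x_1', x_2_{n+1} = x_2_n + h·x_2'.
0.000000: (0.350000, -0.830000); f=(0.363778, 0.290500) → (0.390016, -0.798045)
(x_1(0.11), x_2(0.11)) ≈ (0.3900, -0.7980)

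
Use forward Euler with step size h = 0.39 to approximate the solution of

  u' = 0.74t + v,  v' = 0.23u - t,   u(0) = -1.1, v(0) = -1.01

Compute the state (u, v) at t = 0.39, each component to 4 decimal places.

Euler on (u,v): u_{n+1} = u_n + h·u', v_{n+1} = v_n + h·v'.
0.000000: (-1.100000, -1.010000); f=(-1.010000, -0.253000) → (-1.493900, -1.108670)
(u(0.39), v(0.39)) ≈ (-1.4939, -1.1087)

-1.4939, -1.1087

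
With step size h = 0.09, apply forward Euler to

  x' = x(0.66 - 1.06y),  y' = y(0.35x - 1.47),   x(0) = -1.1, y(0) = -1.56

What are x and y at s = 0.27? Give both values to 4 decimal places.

Euler on (x,y): x_{n+1} = x_n + h·x', y_{n+1} = y_n + h·y'.
0.000000: (-1.100000, -1.560000); f=(-2.544960, 2.893800) → (-1.329046, -1.299558)
0.090000: (-1.329046, -1.299558); f=(-2.707974, 2.514861) → (-1.572764, -1.073221)
0.180000: (-1.572764, -1.073221); f=(-2.827222, 2.168407) → (-1.827214, -0.878064)
(x(0.27), y(0.27)) ≈ (-1.8272, -0.8781)

-1.8272, -0.8781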